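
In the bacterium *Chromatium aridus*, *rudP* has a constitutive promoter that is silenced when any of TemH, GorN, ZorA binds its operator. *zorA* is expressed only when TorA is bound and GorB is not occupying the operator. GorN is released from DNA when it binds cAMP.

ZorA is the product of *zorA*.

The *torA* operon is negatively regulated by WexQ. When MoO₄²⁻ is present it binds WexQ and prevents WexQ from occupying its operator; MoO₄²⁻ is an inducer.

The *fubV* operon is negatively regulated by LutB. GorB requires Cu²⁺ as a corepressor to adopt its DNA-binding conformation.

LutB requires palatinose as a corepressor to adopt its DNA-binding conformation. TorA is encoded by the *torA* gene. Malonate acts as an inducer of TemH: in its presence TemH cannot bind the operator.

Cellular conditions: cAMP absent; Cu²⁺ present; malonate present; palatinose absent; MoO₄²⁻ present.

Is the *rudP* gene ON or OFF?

OFF

Malonate is present, so TemH is inactive.
cAMP is absent, so GorN is active.
Cu²⁺ is present, so GorB is active.
MoO₄²⁻ is present, so WexQ is inactive.
With no repressor bound, *torA* is transcribed.
So TorA is produced and active.
With repressor GorB bound, *zorA* is not transcribed.
So ZorA is not produced.
With repressor GorN bound, *rudP* is not transcribed.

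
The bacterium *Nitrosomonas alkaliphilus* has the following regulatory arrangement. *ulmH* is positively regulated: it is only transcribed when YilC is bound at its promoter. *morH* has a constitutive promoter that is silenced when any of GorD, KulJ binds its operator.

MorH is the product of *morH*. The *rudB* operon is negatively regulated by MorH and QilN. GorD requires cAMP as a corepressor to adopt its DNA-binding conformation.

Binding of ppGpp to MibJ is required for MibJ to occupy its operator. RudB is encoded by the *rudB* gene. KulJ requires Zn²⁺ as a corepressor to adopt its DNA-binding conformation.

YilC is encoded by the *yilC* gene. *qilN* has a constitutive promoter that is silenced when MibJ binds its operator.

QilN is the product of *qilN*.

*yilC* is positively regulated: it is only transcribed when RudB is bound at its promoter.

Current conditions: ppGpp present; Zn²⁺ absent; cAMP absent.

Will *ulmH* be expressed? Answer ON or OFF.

OFF

cAMP is absent, so GorD is inactive.
Zn²⁺ is absent, so KulJ is inactive.
With no repressor bound, *morH* is transcribed.
So MorH is produced and active.
ppGpp is present, so MibJ is active.
With repressor MibJ bound, *qilN* is not transcribed.
So QilN is not produced.
With repressor MorH bound, *rudB* is not transcribed.
So RudB is not produced.
Required activator RudB is absent, so *yilC* is not transcribed.
So YilC is not produced.
Required activator YilC is absent, so *ulmH* is not transcribed.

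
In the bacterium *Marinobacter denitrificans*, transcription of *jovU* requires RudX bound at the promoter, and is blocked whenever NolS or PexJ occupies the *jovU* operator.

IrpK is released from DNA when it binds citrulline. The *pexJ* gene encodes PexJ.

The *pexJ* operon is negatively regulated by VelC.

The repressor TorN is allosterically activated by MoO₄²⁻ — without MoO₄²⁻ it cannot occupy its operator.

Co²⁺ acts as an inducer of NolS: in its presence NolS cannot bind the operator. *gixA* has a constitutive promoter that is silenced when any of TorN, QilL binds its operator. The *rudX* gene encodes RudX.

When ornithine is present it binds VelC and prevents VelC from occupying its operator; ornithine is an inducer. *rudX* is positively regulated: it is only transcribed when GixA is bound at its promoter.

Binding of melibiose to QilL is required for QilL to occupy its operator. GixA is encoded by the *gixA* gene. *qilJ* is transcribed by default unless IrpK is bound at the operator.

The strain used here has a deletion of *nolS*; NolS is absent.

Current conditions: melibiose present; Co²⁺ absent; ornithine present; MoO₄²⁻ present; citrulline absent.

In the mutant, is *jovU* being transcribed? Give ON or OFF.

NolS is non-functional in this strain, so it has no effect.
Ornithine is present, so VelC is inactive.
With no repressor bound, *pexJ* is transcribed.
So PexJ is produced and active.
MoO₄²⁻ is present, so TorN is active.
Melibiose is present, so QilL is active.
With repressor TorN bound, *gixA* is not transcribed.
So GixA is not produced.
Required activator GixA is absent, so *rudX* is not transcribed.
So RudX is not produced.
With repressor PexJ bound, *jovU* is not transcribed.

OFF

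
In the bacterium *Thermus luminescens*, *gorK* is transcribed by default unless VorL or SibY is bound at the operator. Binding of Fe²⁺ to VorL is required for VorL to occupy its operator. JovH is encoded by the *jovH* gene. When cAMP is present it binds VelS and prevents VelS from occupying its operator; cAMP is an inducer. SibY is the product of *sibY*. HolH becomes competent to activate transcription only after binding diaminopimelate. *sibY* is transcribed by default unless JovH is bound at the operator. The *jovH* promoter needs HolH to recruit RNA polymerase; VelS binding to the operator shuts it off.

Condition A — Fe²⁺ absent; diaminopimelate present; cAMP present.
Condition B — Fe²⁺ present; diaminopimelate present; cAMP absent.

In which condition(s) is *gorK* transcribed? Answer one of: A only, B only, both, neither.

A only

Condition A:
Fe²⁺ is absent, so VorL is inactive.
Diaminopimelate is present, so HolH is active.
cAMP is present, so VelS is inactive.
No repressor is bound and HolH is active, so *jovH* is transcribed.
So JovH is produced and active.
With repressor JovH bound, *sibY* is not transcribed.
So SibY is not produced.
With no repressor bound, *gorK* is transcribed.
→ *gorK* is ON in A.
Condition B:
Fe²⁺ is present, so VorL is active.
Diaminopimelate is present, so HolH is active.
cAMP is absent, so VelS is active.
With repressor VelS bound, *jovH* is not transcribed.
So JovH is not produced.
With no repressor bound, *sibY* is transcribed.
So SibY is produced and active.
With repressor VorL bound, *gorK* is not transcribed.
→ *gorK* is OFF in B.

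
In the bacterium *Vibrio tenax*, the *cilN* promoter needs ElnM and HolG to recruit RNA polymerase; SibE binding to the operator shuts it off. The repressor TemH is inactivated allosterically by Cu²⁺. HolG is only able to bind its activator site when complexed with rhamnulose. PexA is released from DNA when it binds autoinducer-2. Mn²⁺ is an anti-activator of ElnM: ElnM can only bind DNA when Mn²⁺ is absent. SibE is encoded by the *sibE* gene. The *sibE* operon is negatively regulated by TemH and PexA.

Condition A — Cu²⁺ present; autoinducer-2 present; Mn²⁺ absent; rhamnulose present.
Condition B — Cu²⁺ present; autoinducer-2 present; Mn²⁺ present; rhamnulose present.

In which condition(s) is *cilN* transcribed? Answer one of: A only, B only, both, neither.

neither

Condition A:
Cu²⁺ is present, so TemH is inactive.
Autoinducer-2 is present, so PexA is inactive.
With no repressor bound, *sibE* is transcribed.
So SibE is produced and active.
Mn²⁺ is absent, so ElnM is active.
Rhamnulose is present, so HolG is active.
With repressor SibE bound, *cilN* is not transcribed.
→ *cilN* is OFF in A.
Condition B:
Cu²⁺ is present, so TemH is inactive.
Autoinducer-2 is present, so PexA is inactive.
With no repressor bound, *sibE* is transcribed.
So SibE is produced and active.
Mn²⁺ is present, so ElnM is inactive.
Rhamnulose is present, so HolG is active.
With repressor SibE bound, *cilN* is not transcribed.
→ *cilN* is OFF in B.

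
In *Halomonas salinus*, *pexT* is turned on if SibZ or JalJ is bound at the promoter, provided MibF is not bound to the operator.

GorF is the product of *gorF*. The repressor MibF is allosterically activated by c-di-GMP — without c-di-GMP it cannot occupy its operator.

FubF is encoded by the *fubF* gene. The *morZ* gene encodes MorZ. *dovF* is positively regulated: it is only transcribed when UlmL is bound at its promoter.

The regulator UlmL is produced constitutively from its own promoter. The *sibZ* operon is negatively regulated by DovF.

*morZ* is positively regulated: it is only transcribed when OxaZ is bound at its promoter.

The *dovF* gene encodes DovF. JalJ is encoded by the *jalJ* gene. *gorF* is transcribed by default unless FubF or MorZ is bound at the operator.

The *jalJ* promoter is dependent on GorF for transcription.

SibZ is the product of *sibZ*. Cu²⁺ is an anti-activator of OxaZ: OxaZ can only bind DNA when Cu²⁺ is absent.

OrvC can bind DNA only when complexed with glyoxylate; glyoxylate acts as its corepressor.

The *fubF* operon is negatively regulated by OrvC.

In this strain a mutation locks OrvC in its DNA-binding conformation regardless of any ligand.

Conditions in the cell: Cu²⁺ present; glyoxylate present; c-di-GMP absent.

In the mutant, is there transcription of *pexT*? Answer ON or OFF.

ON

UlmL is produced constitutively and is active.
No repressor is bound and UlmL is active, so *dovF* is transcribed.
So DovF is produced and active.
With repressor DovF bound, *sibZ* is not transcribed.
So SibZ is not produced.
c-di-GMP is absent, so MibF is inactive.
OrvC is constitutively active in this strain.
With repressor OrvC bound, *fubF* is not transcribed.
So FubF is not produced.
Cu²⁺ is present, so OxaZ is inactive.
Required activator OxaZ is absent, so *morZ* is not transcribed.
So MorZ is not produced.
With no repressor bound, *gorF* is transcribed.
So GorF is produced and active.
No repressor is bound and GorF is active, so *jalJ* is transcribed.
So JalJ is produced and active.
Activator JalJ is present, so *pexT* is transcribed.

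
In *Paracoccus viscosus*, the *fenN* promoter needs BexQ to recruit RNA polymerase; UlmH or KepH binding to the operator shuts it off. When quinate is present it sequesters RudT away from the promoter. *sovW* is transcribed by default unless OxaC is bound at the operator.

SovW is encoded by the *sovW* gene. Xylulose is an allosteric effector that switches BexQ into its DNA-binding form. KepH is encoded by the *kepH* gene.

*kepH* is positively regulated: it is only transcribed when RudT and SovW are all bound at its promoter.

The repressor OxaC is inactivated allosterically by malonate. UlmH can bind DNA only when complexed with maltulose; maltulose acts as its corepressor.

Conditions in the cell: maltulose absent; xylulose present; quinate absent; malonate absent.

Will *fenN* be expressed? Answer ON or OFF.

Maltulose is absent, so UlmH is inactive.
Xylulose is present, so BexQ is active.
Quinate is absent, so RudT is active.
Malonate is absent, so OxaC is active.
With repressor OxaC bound, *sovW* is not transcribed.
So SovW is not produced.
Required activator SovW is absent, so *kepH* is not transcribed.
So KepH is not produced.
No repressor is bound and BexQ is active, so *fenN* is transcribed.

ON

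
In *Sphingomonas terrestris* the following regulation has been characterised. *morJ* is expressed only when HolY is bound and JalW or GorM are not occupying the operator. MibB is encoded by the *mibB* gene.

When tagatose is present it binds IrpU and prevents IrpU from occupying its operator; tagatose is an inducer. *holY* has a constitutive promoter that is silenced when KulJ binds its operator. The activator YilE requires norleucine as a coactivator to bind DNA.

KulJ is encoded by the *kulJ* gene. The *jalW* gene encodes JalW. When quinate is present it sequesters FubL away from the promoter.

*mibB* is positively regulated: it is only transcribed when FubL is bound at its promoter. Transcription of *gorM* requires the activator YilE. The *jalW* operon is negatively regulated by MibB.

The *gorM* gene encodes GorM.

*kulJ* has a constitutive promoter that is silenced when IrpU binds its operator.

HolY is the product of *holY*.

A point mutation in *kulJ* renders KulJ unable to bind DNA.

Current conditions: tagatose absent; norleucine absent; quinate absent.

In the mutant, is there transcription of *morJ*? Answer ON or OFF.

Quinate is absent, so FubL is active.
No repressor is bound and FubL is active, so *mibB* is transcribed.
So MibB is produced and active.
With repressor MibB bound, *jalW* is not transcribed.
So JalW is not produced.
KulJ is non-functional in this strain, so it has no effect.
With no repressor bound, *holY* is transcribed.
So HolY is produced and active.
Norleucine is absent, so YilE is inactive.
Required activator YilE is absent, so *gorM* is not transcribed.
So GorM is not produced.
No repressor is bound and HolY is active, so *morJ* is transcribed.

ON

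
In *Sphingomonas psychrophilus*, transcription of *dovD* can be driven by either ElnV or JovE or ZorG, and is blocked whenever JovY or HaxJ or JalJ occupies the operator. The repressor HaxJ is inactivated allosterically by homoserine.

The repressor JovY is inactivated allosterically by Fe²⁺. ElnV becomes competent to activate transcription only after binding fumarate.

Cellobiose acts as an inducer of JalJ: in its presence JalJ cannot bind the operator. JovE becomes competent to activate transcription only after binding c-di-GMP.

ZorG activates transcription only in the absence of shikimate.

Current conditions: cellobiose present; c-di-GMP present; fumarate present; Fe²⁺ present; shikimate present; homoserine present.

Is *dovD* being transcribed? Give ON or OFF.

ON

Fumarate is present, so ElnV is active.
c-di-GMP is present, so JovE is active.
Fe²⁺ is present, so JovY is inactive.
Homoserine is present, so HaxJ is inactive.
Shikimate is present, so ZorG is inactive.
Cellobiose is present, so JalJ is inactive.
Activator ElnV is present, so *dovD* is transcribed.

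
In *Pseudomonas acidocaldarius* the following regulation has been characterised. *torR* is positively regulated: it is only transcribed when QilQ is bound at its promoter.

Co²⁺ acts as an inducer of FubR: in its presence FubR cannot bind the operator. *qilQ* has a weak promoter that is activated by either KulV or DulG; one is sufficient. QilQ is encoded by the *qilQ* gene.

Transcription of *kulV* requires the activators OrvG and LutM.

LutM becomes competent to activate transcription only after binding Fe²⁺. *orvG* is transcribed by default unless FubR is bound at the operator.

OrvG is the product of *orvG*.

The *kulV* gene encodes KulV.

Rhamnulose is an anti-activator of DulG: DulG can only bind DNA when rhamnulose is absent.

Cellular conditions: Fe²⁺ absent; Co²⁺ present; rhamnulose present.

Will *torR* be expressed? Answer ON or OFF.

OFF

Co²⁺ is present, so FubR is inactive.
With no repressor bound, *orvG* is transcribed.
So OrvG is produced and active.
Fe²⁺ is absent, so LutM is inactive.
Required activator LutM is absent, so *kulV* is not transcribed.
So KulV is not produced.
Rhamnulose is present, so DulG is inactive.
No activator is available at the *qilQ* promoter, so *qilQ* is not transcribed.
So QilQ is not produced.
Required activator QilQ is absent, so *torR* is not transcribed.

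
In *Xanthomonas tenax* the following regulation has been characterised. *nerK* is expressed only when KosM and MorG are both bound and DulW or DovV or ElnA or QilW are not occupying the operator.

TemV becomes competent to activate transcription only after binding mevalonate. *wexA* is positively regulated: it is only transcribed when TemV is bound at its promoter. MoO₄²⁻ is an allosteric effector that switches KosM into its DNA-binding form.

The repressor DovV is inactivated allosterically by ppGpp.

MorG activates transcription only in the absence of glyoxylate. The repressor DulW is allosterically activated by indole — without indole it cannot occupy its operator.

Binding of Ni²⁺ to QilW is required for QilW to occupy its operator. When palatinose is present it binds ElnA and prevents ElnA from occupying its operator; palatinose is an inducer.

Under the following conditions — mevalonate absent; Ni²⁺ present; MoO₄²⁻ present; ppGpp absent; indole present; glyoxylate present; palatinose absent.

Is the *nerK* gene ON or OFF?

OFF

MoO₄²⁻ is present, so KosM is active.
Indole is present, so DulW is active.
Glyoxylate is present, so MorG is inactive.
ppGpp is absent, so DovV is active.
Palatinose is absent, so ElnA is active.
Ni²⁺ is present, so QilW is active.
With repressor DulW bound, *nerK* is not transcribed.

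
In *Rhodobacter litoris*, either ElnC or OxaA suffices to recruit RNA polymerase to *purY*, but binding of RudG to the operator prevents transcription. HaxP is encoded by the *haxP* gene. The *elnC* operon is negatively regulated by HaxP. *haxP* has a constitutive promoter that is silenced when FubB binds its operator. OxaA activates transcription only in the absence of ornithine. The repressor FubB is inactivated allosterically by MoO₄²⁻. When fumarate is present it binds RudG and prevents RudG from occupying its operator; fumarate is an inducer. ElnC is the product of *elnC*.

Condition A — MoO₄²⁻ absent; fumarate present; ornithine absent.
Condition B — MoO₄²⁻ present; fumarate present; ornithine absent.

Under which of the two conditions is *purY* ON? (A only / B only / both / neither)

both

Condition A:
MoO₄²⁻ is absent, so FubB is active.
With repressor FubB bound, *haxP* is not transcribed.
So HaxP is not produced.
With no repressor bound, *elnC* is transcribed.
So ElnC is produced and active.
Fumarate is present, so RudG is inactive.
Ornithine is absent, so OxaA is active.
Activator ElnC is present, so *purY* is transcribed.
→ *purY* is ON in A.
Condition B:
MoO₄²⁻ is present, so FubB is inactive.
With no repressor bound, *haxP* is transcribed.
So HaxP is produced and active.
With repressor HaxP bound, *elnC* is not transcribed.
So ElnC is not produced.
Fumarate is present, so RudG is inactive.
Ornithine is absent, so OxaA is active.
Activator OxaA is present, so *purY* is transcribed.
→ *purY* is ON in B.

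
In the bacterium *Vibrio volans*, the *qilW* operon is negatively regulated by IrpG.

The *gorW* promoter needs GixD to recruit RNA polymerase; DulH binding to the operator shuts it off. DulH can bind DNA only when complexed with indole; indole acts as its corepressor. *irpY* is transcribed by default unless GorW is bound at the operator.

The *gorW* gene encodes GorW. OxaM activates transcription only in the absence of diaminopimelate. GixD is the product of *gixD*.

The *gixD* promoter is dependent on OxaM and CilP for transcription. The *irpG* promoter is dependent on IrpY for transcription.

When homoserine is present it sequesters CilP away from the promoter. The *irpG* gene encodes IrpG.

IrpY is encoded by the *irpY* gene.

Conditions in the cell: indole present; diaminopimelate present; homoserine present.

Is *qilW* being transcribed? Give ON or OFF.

Diaminopimelate is present, so OxaM is inactive.
Homoserine is present, so CilP is inactive.
Required activator OxaM is absent, so *gixD* is not transcribed.
So GixD is not produced.
Indole is present, so DulH is active.
With repressor DulH bound, *gorW* is not transcribed.
So GorW is not produced.
With no repressor bound, *irpY* is transcribed.
So IrpY is produced and active.
No repressor is bound and IrpY is active, so *irpG* is transcribed.
So IrpG is produced and active.
With repressor IrpG bound, *qilW* is not transcribed.

OFF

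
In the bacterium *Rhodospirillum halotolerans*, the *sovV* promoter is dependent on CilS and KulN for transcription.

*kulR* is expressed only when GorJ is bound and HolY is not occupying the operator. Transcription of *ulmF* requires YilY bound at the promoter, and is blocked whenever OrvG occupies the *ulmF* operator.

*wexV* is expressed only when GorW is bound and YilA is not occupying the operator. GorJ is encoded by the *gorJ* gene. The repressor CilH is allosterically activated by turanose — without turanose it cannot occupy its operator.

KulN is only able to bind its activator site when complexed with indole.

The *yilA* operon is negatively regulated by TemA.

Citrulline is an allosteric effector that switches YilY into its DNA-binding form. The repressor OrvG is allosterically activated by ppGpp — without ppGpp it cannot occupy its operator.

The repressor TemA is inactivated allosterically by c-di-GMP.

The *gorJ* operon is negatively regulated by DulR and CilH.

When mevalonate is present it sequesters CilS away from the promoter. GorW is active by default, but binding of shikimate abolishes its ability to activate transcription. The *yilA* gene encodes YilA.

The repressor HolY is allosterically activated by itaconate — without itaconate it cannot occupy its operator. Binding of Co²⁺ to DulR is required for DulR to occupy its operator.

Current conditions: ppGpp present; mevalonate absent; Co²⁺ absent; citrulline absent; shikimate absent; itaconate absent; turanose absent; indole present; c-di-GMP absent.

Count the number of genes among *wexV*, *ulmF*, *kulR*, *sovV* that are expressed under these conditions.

c-di-GMP is absent, so TemA is active.
With repressor TemA bound, *yilA* is not transcribed.
So YilA is not produced.
Shikimate is absent, so GorW is active.
No repressor is bound and GorW is active, so *wexV* is transcribed.
→ *wexV* is ON.
Citrulline is absent, so YilY is inactive.
ppGpp is present, so OrvG is active.
With repressor OrvG bound, *ulmF* is not transcribed.
→ *ulmF* is OFF.
Co²⁺ is absent, so DulR is inactive.
Turanose is absent, so CilH is inactive.
With no repressor bound, *gorJ* is transcribed.
So GorJ is produced and active.
Itaconate is absent, so HolY is inactive.
No repressor is bound and GorJ is active, so *kulR* is transcribed.
→ *kulR* is ON.
Mevalonate is absent, so CilS is active.
Indole is present, so KulN is active.
No repressor is bound and CilS and KulN are active, so *sovV* is transcribed.
→ *sovV* is ON.
3 of the 4 genes are transcribed.

3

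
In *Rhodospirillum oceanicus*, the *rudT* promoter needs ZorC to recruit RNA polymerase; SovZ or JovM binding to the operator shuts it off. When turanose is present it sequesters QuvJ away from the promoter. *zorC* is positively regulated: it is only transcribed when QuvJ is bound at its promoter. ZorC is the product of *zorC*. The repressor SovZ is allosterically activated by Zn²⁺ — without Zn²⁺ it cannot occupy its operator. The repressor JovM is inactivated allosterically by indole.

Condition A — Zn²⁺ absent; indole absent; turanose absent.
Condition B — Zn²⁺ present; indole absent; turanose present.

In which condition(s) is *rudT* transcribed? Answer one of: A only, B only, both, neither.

Condition A:
Zn²⁺ is absent, so SovZ is inactive.
Indole is absent, so JovM is active.
Turanose is absent, so QuvJ is active.
No repressor is bound and QuvJ is active, so *zorC* is transcribed.
So ZorC is produced and active.
With repressor JovM bound, *rudT* is not transcribed.
→ *rudT* is OFF in A.
Condition B:
Zn²⁺ is present, so SovZ is active.
Indole is absent, so JovM is active.
Turanose is present, so QuvJ is inactive.
Required activator QuvJ is absent, so *zorC* is not transcribed.
So ZorC is not produced.
With repressor SovZ bound, *rudT* is not transcribed.
→ *rudT* is OFF in B.

neither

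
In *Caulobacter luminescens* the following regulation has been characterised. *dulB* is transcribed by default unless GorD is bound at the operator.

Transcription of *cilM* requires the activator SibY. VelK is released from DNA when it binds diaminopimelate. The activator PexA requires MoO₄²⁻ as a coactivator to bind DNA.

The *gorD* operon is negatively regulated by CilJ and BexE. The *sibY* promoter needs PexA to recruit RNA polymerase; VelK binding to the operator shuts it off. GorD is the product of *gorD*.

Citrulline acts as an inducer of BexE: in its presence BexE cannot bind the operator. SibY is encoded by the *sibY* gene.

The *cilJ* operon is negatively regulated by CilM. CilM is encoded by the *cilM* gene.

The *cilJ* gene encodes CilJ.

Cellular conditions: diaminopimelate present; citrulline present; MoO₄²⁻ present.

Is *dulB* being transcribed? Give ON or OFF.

Diaminopimelate is present, so VelK is inactive.
MoO₄²⁻ is present, so PexA is active.
No repressor is bound and PexA is active, so *sibY* is transcribed.
So SibY is produced and active.
No repressor is bound and SibY is active, so *cilM* is transcribed.
So CilM is produced and active.
With repressor CilM bound, *cilJ* is not transcribed.
So CilJ is not produced.
Citrulline is present, so BexE is inactive.
With no repressor bound, *gorD* is transcribed.
So GorD is produced and active.
With repressor GorD bound, *dulB* is not transcribed.

OFF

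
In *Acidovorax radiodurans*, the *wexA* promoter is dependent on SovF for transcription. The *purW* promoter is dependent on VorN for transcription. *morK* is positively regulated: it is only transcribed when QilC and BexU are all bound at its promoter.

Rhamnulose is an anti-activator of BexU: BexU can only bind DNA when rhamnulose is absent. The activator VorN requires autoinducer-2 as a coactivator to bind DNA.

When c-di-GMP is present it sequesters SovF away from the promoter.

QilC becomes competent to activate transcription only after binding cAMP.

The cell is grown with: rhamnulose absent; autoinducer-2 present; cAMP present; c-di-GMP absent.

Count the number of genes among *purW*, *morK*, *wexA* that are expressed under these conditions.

3

Autoinducer-2 is present, so VorN is active.
No repressor is bound and VorN is active, so *purW* is transcribed.
→ *purW* is ON.
cAMP is present, so QilC is active.
Rhamnulose is absent, so BexU is active.
No repressor is bound and QilC and BexU are active, so *morK* is transcribed.
→ *morK* is ON.
c-di-GMP is absent, so SovF is active.
No repressor is bound and SovF is active, so *wexA* is transcribed.
→ *wexA* is ON.
3 of the 3 genes are transcribed.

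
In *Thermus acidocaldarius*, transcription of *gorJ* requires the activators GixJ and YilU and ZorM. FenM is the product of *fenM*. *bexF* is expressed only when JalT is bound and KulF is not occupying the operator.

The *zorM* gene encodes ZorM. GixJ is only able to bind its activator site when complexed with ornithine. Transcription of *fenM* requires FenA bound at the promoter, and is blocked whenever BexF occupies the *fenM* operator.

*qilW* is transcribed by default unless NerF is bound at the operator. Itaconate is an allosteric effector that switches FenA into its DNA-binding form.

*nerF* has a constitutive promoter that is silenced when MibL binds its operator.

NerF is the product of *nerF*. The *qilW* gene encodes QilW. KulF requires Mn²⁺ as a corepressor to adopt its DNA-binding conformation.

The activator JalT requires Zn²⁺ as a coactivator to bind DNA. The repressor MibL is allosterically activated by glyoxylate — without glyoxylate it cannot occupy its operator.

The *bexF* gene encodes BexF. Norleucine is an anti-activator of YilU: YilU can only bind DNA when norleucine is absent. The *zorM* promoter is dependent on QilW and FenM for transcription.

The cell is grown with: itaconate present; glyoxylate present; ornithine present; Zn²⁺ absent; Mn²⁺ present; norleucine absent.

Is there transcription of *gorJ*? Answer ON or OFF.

ON

Ornithine is present, so GixJ is active.
Norleucine is absent, so YilU is active.
Glyoxylate is present, so MibL is active.
With repressor MibL bound, *nerF* is not transcribed.
So NerF is not produced.
With no repressor bound, *qilW* is transcribed.
So QilW is produced and active.
Mn²⁺ is present, so KulF is active.
Zn²⁺ is absent, so JalT is inactive.
With repressor KulF bound, *bexF* is not transcribed.
So BexF is not produced.
Itaconate is present, so FenA is active.
No repressor is bound and FenA is active, so *fenM* is transcribed.
So FenM is produced and active.
No repressor is bound and QilW and FenM are active, so *zorM* is transcribed.
So ZorM is produced and active.
No repressor is bound and GixJ and YilU and ZorM are active, so *gorJ* is transcribed.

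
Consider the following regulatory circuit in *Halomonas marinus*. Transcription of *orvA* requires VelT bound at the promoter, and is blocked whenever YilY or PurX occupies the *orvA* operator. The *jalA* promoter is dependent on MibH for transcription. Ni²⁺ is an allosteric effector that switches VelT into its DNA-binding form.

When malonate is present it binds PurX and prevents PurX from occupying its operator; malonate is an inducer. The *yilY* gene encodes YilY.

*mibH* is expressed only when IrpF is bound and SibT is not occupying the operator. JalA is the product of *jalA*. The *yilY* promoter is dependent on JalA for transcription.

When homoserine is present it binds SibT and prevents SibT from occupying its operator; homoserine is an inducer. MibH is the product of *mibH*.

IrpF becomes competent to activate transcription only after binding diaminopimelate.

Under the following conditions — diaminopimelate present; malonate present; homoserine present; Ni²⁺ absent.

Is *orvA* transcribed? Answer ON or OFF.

OFF

Diaminopimelate is present, so IrpF is active.
Homoserine is present, so SibT is inactive.
No repressor is bound and IrpF is active, so *mibH* is transcribed.
So MibH is produced and active.
No repressor is bound and MibH is active, so *jalA* is transcribed.
So JalA is produced and active.
No repressor is bound and JalA is active, so *yilY* is transcribed.
So YilY is produced and active.
Malonate is present, so PurX is inactive.
Ni²⁺ is absent, so VelT is inactive.
With repressor YilY bound, *orvA* is not transcribed.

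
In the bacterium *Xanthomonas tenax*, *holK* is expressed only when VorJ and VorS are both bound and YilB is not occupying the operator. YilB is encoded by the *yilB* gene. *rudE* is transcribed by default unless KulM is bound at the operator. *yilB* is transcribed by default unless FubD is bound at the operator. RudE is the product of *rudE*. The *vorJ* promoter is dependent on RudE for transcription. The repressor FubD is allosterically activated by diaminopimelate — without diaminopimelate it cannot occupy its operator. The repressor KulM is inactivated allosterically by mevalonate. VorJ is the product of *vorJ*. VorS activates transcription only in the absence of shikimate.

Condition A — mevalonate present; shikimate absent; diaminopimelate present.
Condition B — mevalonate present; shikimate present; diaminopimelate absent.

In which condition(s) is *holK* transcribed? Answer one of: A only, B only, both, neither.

A only

Condition A:
Mevalonate is present, so KulM is inactive.
With no repressor bound, *rudE* is transcribed.
So RudE is produced and active.
No repressor is bound and RudE is active, so *vorJ* is transcribed.
So VorJ is produced and active.
Shikimate is absent, so VorS is active.
Diaminopimelate is present, so FubD is active.
With repressor FubD bound, *yilB* is not transcribed.
So YilB is not produced.
No repressor is bound and VorJ and VorS are active, so *holK* is transcribed.
→ *holK* is ON in A.
Condition B:
Mevalonate is present, so KulM is inactive.
With no repressor bound, *rudE* is transcribed.
So RudE is produced and active.
No repressor is bound and RudE is active, so *vorJ* is transcribed.
So VorJ is produced and active.
Shikimate is present, so VorS is inactive.
Diaminopimelate is absent, so FubD is inactive.
With no repressor bound, *yilB* is transcribed.
So YilB is produced and active.
With repressor YilB bound, *holK* is not transcribed.
→ *holK* is OFF in B.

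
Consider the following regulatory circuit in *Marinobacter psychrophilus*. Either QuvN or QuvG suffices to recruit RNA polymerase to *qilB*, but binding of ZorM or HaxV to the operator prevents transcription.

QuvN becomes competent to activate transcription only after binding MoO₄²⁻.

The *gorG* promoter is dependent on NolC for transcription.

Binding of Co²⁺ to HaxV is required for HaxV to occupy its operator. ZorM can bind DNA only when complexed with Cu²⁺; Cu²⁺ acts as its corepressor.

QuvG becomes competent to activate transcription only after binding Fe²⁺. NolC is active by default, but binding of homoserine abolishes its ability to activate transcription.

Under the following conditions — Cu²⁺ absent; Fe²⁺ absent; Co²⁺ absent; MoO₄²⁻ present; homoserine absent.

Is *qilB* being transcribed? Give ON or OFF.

ON

Cu²⁺ is absent, so ZorM is inactive.
Co²⁺ is absent, so HaxV is inactive.
MoO₄²⁻ is present, so QuvN is active.
Fe²⁺ is absent, so QuvG is inactive.
Activator QuvN is present, so *qilB* is transcribed.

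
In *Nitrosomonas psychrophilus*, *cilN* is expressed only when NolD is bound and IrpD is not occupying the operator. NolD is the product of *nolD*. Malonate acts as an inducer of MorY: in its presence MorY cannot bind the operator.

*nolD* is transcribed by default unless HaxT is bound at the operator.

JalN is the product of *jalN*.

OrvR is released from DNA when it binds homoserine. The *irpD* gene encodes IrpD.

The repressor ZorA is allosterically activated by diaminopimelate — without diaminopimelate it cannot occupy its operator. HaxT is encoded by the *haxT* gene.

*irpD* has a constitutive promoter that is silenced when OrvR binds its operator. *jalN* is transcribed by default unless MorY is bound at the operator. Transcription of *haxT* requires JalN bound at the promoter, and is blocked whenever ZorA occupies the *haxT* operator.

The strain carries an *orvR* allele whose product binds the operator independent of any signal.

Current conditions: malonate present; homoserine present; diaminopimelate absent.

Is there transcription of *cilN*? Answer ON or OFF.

OFF

Diaminopimelate is absent, so ZorA is inactive.
Malonate is present, so MorY is inactive.
With no repressor bound, *jalN* is transcribed.
So JalN is produced and active.
No repressor is bound and JalN is active, so *haxT* is transcribed.
So HaxT is produced and active.
With repressor HaxT bound, *nolD* is not transcribed.
So NolD is not produced.
OrvR is constitutively active in this strain.
With repressor OrvR bound, *irpD* is not transcribed.
So IrpD is not produced.
Required activator NolD is absent, so *cilN* is not transcribed.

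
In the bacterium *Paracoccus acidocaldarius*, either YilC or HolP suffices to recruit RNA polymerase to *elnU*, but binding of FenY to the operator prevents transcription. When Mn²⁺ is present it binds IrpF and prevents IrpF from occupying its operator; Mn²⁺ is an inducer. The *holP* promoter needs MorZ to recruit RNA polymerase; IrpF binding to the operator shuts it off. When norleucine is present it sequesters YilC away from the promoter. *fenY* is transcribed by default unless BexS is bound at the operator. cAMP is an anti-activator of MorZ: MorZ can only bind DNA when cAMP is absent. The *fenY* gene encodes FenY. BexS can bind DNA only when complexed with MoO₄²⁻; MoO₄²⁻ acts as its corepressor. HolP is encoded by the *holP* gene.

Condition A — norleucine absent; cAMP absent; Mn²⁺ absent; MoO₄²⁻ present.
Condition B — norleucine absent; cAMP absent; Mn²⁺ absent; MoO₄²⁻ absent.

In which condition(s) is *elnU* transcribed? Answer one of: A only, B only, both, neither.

Condition A:
Norleucine is absent, so YilC is active.
cAMP is absent, so MorZ is active.
Mn²⁺ is absent, so IrpF is active.
With repressor IrpF bound, *holP* is not transcribed.
So HolP is not produced.
MoO₄²⁻ is present, so BexS is active.
With repressor BexS bound, *fenY* is not transcribed.
So FenY is not produced.
Activator YilC is present, so *elnU* is transcribed.
→ *elnU* is ON in A.
Condition B:
Norleucine is absent, so YilC is active.
cAMP is absent, so MorZ is active.
Mn²⁺ is absent, so IrpF is active.
With repressor IrpF bound, *holP* is not transcribed.
So HolP is not produced.
MoO₄²⁻ is absent, so BexS is inactive.
With no repressor bound, *fenY* is transcribed.
So FenY is produced and active.
With repressor FenY bound, *elnU* is not transcribed.
→ *elnU* is OFF in B.

A only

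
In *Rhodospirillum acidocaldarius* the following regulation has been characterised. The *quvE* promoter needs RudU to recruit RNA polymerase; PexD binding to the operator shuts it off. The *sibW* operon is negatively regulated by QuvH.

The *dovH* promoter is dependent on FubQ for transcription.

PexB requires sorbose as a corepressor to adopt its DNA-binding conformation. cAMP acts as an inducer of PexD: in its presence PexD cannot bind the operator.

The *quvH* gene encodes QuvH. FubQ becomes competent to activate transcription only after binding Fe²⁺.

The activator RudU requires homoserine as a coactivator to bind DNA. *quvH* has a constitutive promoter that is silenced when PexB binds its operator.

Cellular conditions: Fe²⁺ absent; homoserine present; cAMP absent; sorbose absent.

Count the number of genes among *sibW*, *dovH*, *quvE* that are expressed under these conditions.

0

Sorbose is absent, so PexB is inactive.
With no repressor bound, *quvH* is transcribed.
So QuvH is produced and active.
With repressor QuvH bound, *sibW* is not transcribed.
→ *sibW* is OFF.
Fe²⁺ is absent, so FubQ is inactive.
Required activator FubQ is absent, so *dovH* is not transcribed.
→ *dovH* is OFF.
cAMP is absent, so PexD is active.
Homoserine is present, so RudU is active.
With repressor PexD bound, *quvE* is not transcribed.
→ *quvE* is OFF.
0 of the 3 genes are transcribed.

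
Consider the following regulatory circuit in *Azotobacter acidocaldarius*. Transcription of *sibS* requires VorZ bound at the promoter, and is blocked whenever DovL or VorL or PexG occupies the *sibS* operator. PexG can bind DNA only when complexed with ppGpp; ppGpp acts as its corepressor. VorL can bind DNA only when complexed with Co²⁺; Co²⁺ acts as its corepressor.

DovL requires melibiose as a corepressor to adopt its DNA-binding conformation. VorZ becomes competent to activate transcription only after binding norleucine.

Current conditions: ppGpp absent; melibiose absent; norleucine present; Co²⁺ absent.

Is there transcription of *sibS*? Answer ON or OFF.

Melibiose is absent, so DovL is inactive.
Norleucine is present, so VorZ is active.
Co²⁺ is absent, so VorL is inactive.
ppGpp is absent, so PexG is inactive.
No repressor is bound and VorZ is active, so *sibS* is transcribed.

ON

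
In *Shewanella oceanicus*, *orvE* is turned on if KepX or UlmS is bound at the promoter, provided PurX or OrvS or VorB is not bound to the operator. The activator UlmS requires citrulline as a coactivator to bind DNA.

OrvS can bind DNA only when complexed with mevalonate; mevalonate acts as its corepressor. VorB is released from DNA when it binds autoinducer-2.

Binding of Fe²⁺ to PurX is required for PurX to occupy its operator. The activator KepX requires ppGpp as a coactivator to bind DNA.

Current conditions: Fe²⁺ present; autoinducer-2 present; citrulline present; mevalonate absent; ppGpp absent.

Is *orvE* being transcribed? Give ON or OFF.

OFF

ppGpp is absent, so KepX is inactive.
Fe²⁺ is present, so PurX is active.
Mevalonate is absent, so OrvS is inactive.
Autoinducer-2 is present, so VorB is inactive.
Citrulline is present, so UlmS is active.
With repressor PurX bound, *orvE* is not transcribed.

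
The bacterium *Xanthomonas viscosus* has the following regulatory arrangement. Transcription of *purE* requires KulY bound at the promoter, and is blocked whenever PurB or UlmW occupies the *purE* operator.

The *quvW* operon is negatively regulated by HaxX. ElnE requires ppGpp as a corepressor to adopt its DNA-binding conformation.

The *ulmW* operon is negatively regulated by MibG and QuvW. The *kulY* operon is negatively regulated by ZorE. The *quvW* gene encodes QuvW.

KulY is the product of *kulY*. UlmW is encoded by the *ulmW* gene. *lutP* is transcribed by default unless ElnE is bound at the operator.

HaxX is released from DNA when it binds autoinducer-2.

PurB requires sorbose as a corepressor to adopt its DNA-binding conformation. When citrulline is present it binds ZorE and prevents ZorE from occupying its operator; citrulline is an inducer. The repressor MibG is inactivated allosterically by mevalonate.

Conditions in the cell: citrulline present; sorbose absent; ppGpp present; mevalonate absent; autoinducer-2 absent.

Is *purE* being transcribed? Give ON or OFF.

Sorbose is absent, so PurB is inactive.
Citrulline is present, so ZorE is inactive.
With no repressor bound, *kulY* is transcribed.
So KulY is produced and active.
Mevalonate is absent, so MibG is active.
Autoinducer-2 is absent, so HaxX is active.
With repressor HaxX bound, *quvW* is not transcribed.
So QuvW is not produced.
With repressor MibG bound, *ulmW* is not transcribed.
So UlmW is not produced.
No repressor is bound and KulY is active, so *purE* is transcribed.

ON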